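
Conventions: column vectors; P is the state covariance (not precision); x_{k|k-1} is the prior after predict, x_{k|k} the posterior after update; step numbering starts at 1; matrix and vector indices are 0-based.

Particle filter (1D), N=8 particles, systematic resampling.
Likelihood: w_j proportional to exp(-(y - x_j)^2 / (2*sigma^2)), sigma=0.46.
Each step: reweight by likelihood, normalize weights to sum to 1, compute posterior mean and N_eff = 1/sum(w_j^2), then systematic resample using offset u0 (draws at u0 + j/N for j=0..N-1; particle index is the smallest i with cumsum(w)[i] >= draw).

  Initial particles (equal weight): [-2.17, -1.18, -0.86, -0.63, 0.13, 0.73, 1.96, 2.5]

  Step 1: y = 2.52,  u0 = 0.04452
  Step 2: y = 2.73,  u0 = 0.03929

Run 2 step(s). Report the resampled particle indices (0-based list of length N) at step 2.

resampled_idx = [0, 3, 3, 4, 5, 6, 6, 7]

step 1: w=[0.0000, 0.0000, 0.0000, 0.0000, 0.0000, 0.0003, 0.3229, 0.6768]  mean=2.3250  Neff=1.7785  idx=[6, 6, 6, 7, 7, 7, 7, 7]
step 2: w=[0.0478, 0.0478, 0.0478, 0.1713, 0.1713, 0.1713, 0.1713, 0.1713]  mean=2.4225  Neff=6.5108  idx=[0, 3, 3, 4, 5, 6, 6, 7]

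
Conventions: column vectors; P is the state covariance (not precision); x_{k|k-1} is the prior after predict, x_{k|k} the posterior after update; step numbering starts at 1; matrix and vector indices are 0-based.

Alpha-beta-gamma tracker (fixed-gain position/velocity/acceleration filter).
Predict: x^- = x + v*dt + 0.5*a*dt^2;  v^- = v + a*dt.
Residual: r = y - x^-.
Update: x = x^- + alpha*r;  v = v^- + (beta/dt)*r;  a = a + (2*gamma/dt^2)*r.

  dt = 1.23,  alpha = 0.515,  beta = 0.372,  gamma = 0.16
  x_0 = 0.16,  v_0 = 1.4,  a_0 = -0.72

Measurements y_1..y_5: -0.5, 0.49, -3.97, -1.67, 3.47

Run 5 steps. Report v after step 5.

v_post = 0.6502

step 1: x_pred=1.3374  r=-1.8374  x^+=0.3911  v^+=-0.0413  a^+=-1.1086
step 2: x_pred=-0.4983  r=0.9883  x^+=0.0107  v^+=-1.1060  a^+=-0.8996
step 3: x_pred=-2.0302  r=-1.9398  x^+=-3.0292  v^+=-2.7992  a^+=-1.3099
step 4: x_pred=-7.4630  r=5.7930  x^+=-4.4796  v^+=-2.6583  a^+=-0.0846
step 5: x_pred=-7.8133  r=11.2833  x^+=-2.0024  v^+=0.6502  a^+=2.3020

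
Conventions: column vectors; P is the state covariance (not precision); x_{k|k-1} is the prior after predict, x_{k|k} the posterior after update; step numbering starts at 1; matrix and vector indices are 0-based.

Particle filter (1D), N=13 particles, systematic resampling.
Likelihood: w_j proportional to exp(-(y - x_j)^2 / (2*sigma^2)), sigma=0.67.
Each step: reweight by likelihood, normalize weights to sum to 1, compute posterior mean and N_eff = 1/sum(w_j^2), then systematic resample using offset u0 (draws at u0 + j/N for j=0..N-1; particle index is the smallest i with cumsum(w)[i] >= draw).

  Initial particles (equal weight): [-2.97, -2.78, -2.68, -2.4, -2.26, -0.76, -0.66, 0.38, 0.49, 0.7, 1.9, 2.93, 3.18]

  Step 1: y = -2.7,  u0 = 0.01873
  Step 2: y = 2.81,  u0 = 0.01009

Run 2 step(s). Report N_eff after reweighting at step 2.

N_eff = 3.2477

step 1: w=[0.1983, 0.2135, 0.2150, 0.1945, 0.1733, 0.0033, 0.0021, 0.0000, 0.0000, 0.0000, 0.0000, 0.0000, 0.0000]  mean=-2.6211  Neff=5.0244  idx=[0, 0, 0, 1, 1, 1, 2, 2, 3, 3, 3, 4, 4]
step 2: w=[0.0001, 0.0001, 0.0001, 0.0008, 0.0008, 0.0008, 0.0027, 0.0027, 0.0767, 0.0767, 0.0767, 0.3810, 0.3810]  mean=-2.2959  Neff=3.2477  idx=[8, 9, 10, 11, 11, 11, 11, 11, 12, 12, 12, 12, 12]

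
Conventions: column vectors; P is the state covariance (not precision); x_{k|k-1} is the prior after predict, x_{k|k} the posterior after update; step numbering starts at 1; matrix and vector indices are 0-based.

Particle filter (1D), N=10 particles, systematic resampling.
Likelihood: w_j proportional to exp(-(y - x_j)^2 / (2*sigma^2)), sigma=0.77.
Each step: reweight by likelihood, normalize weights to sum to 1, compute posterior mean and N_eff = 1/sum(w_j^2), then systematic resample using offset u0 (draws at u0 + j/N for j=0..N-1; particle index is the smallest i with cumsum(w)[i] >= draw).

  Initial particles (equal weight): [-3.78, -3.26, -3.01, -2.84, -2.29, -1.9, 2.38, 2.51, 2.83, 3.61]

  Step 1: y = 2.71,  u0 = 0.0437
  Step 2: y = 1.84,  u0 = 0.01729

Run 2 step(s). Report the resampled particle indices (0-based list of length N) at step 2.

step 1: w=[0.0000, 0.0000, 0.0000, 0.0000, 0.0000, 0.0000, 0.2705, 0.2867, 0.2930, 0.1498]  mean=2.7333  Neff=3.7927  idx=[6, 6, 6, 7, 7, 7, 8, 8, 8, 9]
step 2: w=[0.1352, 0.1352, 0.1352, 0.1184, 0.1184, 0.1184, 0.0756, 0.0756, 0.0756, 0.0123]  mean=2.5434  Neff=8.7567  idx=[0, 0, 1, 2, 3, 3, 4, 5, 6, 8]

resampled_idx = [0, 0, 1, 2, 3, 3, 4, 5, 6, 8]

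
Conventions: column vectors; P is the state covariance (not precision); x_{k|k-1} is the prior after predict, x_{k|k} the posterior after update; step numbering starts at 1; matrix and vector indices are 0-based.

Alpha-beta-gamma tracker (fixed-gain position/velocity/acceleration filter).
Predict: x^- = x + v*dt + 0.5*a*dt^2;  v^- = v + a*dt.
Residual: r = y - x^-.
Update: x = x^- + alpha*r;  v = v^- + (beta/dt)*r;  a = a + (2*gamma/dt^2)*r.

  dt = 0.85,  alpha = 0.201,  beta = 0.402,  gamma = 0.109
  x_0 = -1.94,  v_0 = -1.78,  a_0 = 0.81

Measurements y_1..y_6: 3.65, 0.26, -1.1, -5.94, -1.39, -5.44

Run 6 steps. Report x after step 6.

x_post = -5.9744

step 1: x_pred=-3.1604  r=6.8104  x^+=-1.7915  v^+=2.1294  a^+=2.8649
step 2: x_pred=1.0534  r=-0.7934  x^+=0.8940  v^+=4.1893  a^+=2.6255
step 3: x_pred=5.4033  r=-6.5033  x^+=4.0962  v^+=3.3453  a^+=0.6632
step 4: x_pred=7.1793  r=-13.1193  x^+=4.5423  v^+=-2.2956  a^+=-3.2952
step 5: x_pred=1.4006  r=-2.7906  x^+=0.8397  v^+=-6.4164  a^+=-4.1373
step 6: x_pred=-6.1088  r=0.6688  x^+=-5.9744  v^+=-9.6167  a^+=-3.9355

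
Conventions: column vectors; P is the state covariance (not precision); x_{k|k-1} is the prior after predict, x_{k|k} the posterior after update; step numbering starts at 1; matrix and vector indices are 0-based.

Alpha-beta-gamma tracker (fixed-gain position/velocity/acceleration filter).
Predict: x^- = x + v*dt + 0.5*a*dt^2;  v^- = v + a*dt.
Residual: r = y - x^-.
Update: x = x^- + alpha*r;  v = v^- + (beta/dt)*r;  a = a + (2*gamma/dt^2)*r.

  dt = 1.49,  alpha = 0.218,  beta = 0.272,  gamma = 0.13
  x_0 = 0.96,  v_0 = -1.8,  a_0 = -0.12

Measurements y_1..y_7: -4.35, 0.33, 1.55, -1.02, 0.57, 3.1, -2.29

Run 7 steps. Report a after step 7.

step 1: x_pred=-1.8552  r=-2.4948  x^+=-2.3991  v^+=-2.4342  a^+=-0.4122
step 2: x_pred=-6.4836  r=6.8136  x^+=-4.9982  v^+=-1.8045  a^+=0.3858
step 3: x_pred=-7.2588  r=8.8088  x^+=-5.3384  v^+=0.3783  a^+=1.4174
step 4: x_pred=-3.2014  r=2.1814  x^+=-2.7258  v^+=2.8884  a^+=1.6729
step 5: x_pred=3.4349  r=-2.8649  x^+=2.8104  v^+=4.8580  a^+=1.3373
step 6: x_pred=11.5333  r=-8.4333  x^+=9.6948  v^+=5.3111  a^+=0.3497
step 7: x_pred=17.9966  r=-20.2866  x^+=13.5742  v^+=2.1289  a^+=-2.0261

a_post = -2.0261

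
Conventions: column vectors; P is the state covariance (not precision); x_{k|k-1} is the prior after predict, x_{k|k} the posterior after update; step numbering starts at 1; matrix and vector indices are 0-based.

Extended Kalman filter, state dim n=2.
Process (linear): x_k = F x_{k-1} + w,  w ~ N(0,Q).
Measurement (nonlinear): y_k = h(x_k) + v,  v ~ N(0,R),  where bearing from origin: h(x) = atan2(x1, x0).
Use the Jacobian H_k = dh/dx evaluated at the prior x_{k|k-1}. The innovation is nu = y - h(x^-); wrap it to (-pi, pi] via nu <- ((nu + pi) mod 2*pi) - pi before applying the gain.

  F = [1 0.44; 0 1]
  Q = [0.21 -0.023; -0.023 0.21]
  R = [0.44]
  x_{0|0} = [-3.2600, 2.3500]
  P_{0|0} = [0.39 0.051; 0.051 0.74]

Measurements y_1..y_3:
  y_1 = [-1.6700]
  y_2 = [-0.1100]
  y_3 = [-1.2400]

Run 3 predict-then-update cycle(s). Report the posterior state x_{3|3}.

x_post = [2.6363, 3.8963]

step 1: x^-=[-2.2260, 2.3500]  P^-=[0.7881 0.3536; 0.3536 0.9500]  H_jac=[-0.2243 -0.2125]  S=[0.5562]  K=[-0.4529; -0.5054]  nu=[2.2841]  x^+=[-3.2604, 1.1955]  P^+=[0.6741 0.2263; 0.2263 0.8079]
step 2: x^-=[-2.7343, 1.1955]  P^-=[1.2396 0.5588; 0.5588 1.0179]  H_jac=[-0.1342 -0.3070]  S=[0.6043]  K=[-0.5592; -0.6412]  nu=[-2.8394]  x^+=[-1.1465, 3.0163]  P^+=[1.0506 0.3420; 0.3420 0.7694]
step 3: x^-=[0.1806, 3.0163]  P^-=[1.7106 0.6576; 0.6576 0.9794]  H_jac=[-0.3304 0.0198]  S=[0.6185]  K=[-0.8927; -0.3199]  nu=[-2.7510]  x^+=[2.6363, 3.8963]  P^+=[1.2178 0.4810; 0.4810 0.9161]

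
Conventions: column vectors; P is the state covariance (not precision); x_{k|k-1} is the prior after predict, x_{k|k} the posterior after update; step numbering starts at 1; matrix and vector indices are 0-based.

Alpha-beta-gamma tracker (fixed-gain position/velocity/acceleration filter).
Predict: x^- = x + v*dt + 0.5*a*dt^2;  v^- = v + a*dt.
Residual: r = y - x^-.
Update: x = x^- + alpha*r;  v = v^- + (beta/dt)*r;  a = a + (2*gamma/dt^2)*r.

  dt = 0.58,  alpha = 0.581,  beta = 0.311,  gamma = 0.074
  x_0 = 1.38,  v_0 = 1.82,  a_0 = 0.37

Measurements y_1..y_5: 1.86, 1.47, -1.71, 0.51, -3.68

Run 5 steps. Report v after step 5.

step 1: x_pred=2.4978  r=-0.6378  x^+=2.1273  v^+=1.6926  a^+=0.0894
step 2: x_pred=3.1240  r=-1.6540  x^+=2.1630  v^+=0.8576  a^+=-0.6383
step 3: x_pred=2.5530  r=-4.2630  x^+=0.0762  v^+=-1.7985  a^+=-2.5138
step 4: x_pred=-1.3898  r=1.8998  x^+=-0.2860  v^+=-2.2379  a^+=-1.6780
step 5: x_pred=-1.8662  r=-1.8138  x^+=-2.9200  v^+=-4.1837  a^+=-2.4760

v_post = -4.1837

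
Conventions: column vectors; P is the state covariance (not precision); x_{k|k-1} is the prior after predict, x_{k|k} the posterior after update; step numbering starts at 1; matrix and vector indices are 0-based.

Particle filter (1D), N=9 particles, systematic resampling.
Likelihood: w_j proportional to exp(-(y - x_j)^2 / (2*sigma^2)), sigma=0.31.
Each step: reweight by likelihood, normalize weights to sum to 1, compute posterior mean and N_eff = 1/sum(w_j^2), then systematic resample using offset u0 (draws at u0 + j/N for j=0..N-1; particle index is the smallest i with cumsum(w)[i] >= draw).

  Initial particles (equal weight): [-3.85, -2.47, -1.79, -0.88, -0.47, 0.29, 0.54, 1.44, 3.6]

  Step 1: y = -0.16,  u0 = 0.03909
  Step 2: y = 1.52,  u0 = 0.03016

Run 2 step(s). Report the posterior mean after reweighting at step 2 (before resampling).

step 1: w=[0.0000, 0.0000, 0.0000, 0.0612, 0.5510, 0.3168, 0.0710, 0.0000, 0.0000]  mean=-0.1827  Neff=2.4227  idx=[3, 4, 4, 4, 4, 4, 5, 5, 5]
step 2: w=[0.0000, 0.0000, 0.0000, 0.0000, 0.0000, 0.0000, 0.3333, 0.3333, 0.3333]  mean=0.2900  Neff=3.0000  idx=[6, 6, 6, 7, 7, 7, 8, 8, 8]

post_mean = 0.2900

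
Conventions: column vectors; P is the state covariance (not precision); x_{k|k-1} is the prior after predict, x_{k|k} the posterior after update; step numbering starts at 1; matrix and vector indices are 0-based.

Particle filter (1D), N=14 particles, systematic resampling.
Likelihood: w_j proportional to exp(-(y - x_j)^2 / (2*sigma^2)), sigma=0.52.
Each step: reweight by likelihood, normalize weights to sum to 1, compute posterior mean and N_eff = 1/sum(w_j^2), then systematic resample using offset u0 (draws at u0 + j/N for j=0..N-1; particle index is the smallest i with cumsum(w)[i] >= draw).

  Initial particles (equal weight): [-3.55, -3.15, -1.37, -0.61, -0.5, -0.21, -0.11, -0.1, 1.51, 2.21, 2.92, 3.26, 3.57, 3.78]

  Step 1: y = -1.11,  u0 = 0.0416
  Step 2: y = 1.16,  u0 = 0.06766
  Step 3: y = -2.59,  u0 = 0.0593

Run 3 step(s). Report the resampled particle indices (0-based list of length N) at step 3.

step 1: w=[0.0000, 0.0002, 0.3463, 0.2472, 0.1972, 0.0878, 0.0618, 0.0595, 0.0000, 0.0000, 0.0000, 0.0000, 0.0000, 0.0000]  mean=-0.7557  Neff=4.2549  idx=[2, 2, 2, 2, 2, 3, 3, 3, 4, 4, 4, 5, 6, 7]
step 2: w=[0.0000, 0.0000, 0.0000, 0.0000, 0.0000, 0.0188, 0.0188, 0.0188, 0.0377, 0.0377, 0.0377, 0.1915, 0.3120, 0.3269]  mean=-0.1984  Neff=4.0622  idx=[8, 10, 11, 11, 11, 12, 12, 12, 12, 13, 13, 13, 13, 13]
step 3: w=[0.3861, 0.3861, 0.0351, 0.0351, 0.0351, 0.0143, 0.0143, 0.0143, 0.0143, 0.0130, 0.0130, 0.0130, 0.0130, 0.0130]  mean=-0.4210  Neff=3.2949  idx=[0, 0, 0, 0, 0, 1, 1, 1, 1, 1, 2, 4, 7, 13]

resampled_idx = [0, 0, 0, 0, 0, 1, 1, 1, 1, 1, 2, 4, 7, 13]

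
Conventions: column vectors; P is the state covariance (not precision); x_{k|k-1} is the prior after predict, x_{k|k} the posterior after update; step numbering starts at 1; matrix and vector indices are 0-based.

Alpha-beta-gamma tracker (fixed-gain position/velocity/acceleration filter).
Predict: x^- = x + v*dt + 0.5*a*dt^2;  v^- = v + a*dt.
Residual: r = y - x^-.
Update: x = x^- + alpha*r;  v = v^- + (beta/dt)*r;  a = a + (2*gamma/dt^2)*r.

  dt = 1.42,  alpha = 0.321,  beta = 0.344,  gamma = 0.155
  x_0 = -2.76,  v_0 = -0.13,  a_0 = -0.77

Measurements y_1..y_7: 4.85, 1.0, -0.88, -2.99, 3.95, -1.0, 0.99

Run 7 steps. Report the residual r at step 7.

step 1: x_pred=-3.7209  r=8.5709  x^+=-0.9697  v^+=0.8529  a^+=0.5477
step 2: x_pred=0.7937  r=0.2063  x^+=0.8599  v^+=1.6806  a^+=0.5794
step 3: x_pred=3.8306  r=-4.7106  x^+=2.3185  v^+=1.3622  a^+=-0.1448
step 4: x_pred=4.1069  r=-7.0969  x^+=1.8288  v^+=-0.5626  a^+=-1.2359
step 5: x_pred=-0.2161  r=4.1661  x^+=1.1212  v^+=-1.3083  a^+=-0.5954
step 6: x_pred=-1.3368  r=0.3368  x^+=-1.2287  v^+=-2.0721  a^+=-0.5436
step 7: x_pred=-4.7191  r=5.7091  x^+=-2.8865  v^+=-1.4609  a^+=0.3341

resid = 5.7091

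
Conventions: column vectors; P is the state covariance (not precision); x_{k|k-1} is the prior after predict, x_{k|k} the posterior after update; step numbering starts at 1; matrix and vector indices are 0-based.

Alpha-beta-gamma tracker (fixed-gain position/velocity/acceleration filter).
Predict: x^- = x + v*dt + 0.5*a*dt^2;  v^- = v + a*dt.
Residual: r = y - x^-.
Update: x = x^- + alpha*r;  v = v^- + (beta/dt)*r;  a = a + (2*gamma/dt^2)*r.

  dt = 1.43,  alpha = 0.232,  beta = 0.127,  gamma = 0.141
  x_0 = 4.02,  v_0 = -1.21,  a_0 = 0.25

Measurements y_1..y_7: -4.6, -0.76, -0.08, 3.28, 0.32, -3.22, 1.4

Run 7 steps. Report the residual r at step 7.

resid = -7.8210

step 1: x_pred=2.5453  r=-7.1453  x^+=0.8876  v^+=-1.4871  a^+=-0.7354
step 2: x_pred=-1.9908  r=1.2308  x^+=-1.7053  v^+=-2.4293  a^+=-0.5656
step 3: x_pred=-5.7576  r=5.6776  x^+=-4.4404  v^+=-2.7340  a^+=0.2173
step 4: x_pred=-8.1278  r=11.4078  x^+=-5.4812  v^+=-1.4101  a^+=1.7905
step 5: x_pred=-5.6669  r=5.9869  x^+=-4.2779  v^+=1.6820  a^+=2.6161
step 6: x_pred=0.8023  r=-4.0223  x^+=-0.1309  v^+=5.0659  a^+=2.0614
step 7: x_pred=9.2210  r=-7.8210  x^+=7.4065  v^+=7.3191  a^+=0.9829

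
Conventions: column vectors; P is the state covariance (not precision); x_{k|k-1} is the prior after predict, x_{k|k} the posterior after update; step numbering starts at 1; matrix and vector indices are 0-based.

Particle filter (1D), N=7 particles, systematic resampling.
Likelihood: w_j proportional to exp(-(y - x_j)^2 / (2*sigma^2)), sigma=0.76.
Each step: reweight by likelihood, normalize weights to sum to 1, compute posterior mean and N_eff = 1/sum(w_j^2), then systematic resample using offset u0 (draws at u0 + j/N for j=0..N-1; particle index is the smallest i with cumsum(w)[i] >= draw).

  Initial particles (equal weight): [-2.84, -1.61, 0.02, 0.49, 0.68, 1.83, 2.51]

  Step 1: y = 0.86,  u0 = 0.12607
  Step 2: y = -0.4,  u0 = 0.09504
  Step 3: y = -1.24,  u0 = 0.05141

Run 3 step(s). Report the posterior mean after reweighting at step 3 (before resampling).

post_mean = 0.2167

step 1: w=[0.0000, 0.0017, 0.1843, 0.3015, 0.3300, 0.1503, 0.0322]  mean=0.7288  Neff=3.8849  idx=[2, 3, 3, 4, 4, 5, 6]
step 2: w=[0.3290, 0.1931, 0.1931, 0.1397, 0.1397, 0.0052, 0.0003]  mean=0.3959  Neff=4.5068  idx=[0, 0, 1, 2, 2, 3, 4]
step 3: w=[0.3112, 0.3112, 0.0922, 0.0922, 0.0922, 0.0506, 0.0506]  mean=0.2167  Neff=4.4595  idx=[0, 0, 1, 1, 2, 3, 5]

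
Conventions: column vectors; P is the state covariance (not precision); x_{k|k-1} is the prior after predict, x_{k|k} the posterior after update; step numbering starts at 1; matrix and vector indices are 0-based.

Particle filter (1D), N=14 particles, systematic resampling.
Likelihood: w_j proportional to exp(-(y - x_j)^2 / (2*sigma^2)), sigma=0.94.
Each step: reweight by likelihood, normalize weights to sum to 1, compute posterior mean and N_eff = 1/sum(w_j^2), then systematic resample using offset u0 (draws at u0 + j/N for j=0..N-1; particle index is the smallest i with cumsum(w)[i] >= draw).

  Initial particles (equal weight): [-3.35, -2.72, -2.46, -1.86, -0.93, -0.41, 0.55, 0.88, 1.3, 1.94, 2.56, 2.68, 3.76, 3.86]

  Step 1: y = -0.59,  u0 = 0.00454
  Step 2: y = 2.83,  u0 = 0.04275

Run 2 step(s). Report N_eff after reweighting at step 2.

step 1: w=[0.0038, 0.0220, 0.0396, 0.1151, 0.2686, 0.2815, 0.1374, 0.0844, 0.0380, 0.0077, 0.0010, 0.0007, 0.0000, 0.0000]  mean=-0.5309  Neff=5.1479  idx=[1, 3, 3, 4, 4, 4, 4, 5, 5, 5, 5, 6, 6, 7]
step 2: w=[0.0000, 0.0000, 0.0000, 0.0014, 0.0014, 0.0014, 0.0014, 0.0113, 0.0113, 0.0113, 0.0113, 0.2258, 0.2258, 0.4975]  mean=0.6624  Neff=2.8567  idx=[10, 11, 11, 11, 12, 12, 12, 13, 13, 13, 13, 13, 13, 13]

N_eff = 2.8567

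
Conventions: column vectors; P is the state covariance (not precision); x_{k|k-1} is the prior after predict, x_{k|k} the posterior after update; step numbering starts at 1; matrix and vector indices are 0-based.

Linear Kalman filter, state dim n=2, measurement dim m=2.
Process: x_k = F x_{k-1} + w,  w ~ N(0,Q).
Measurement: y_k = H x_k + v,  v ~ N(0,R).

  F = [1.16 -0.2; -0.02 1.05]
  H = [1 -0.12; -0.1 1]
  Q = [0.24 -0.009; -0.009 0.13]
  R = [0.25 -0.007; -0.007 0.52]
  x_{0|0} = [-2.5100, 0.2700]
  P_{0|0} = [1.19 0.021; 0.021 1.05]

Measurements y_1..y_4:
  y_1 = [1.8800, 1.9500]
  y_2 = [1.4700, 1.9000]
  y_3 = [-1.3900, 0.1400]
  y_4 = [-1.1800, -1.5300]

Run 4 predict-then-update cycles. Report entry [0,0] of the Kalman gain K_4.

step 1: x^-=[-2.9656, 0.3337]  P^-=[1.8735 -0.2314; -0.2314 1.2872]  S=[2.1976 -0.5830; -0.5830 1.8722]  K=[0.8784 0.0499; 0.0110 0.7033]  nu=[4.8856, 1.3197]  x^+=[1.3917, 1.3156]  P^+=[0.2243 0.0422; 0.0422 0.3699]
step 2: x^-=[1.3513, 1.3535]  P^-=[0.5370 -0.0403; -0.0403 0.5361]  S=[0.8044 -0.1658; -0.1658 1.0695]  K=[0.6771 0.0171; -0.0268 0.5009]  nu=[0.2811, 0.6816]  x^+=[1.5533, 1.6874]  P^+=[0.1717 0.0213; 0.0213 0.2628]
step 3: x^-=[1.4644, 1.7407]  P^-=[0.4717 -0.0421; -0.0421 0.4189]  S=[0.7378 -0.1471; -0.1471 0.9520]  K=[0.6474 0.0062; -0.0378 0.4386]  nu=[-2.6455, -1.4542]  x^+=[-0.2573, 1.2029]  P^+=[0.1636 0.0151; 0.0151 0.2298]
step 4: x^-=[-0.5391, 1.2681]  P^-=[0.4624 -0.0427; -0.0427 0.3828]  S=[0.7281 -0.1423; -0.1423 0.9160]  K=[0.6426 0.0028; -0.0403 0.4163]  nu=[-0.4888, -2.8521]  x^+=[-0.8612, 0.1004]  P^+=[0.1622 0.0132; 0.0132 0.2181]

K[0,0] = 0.6426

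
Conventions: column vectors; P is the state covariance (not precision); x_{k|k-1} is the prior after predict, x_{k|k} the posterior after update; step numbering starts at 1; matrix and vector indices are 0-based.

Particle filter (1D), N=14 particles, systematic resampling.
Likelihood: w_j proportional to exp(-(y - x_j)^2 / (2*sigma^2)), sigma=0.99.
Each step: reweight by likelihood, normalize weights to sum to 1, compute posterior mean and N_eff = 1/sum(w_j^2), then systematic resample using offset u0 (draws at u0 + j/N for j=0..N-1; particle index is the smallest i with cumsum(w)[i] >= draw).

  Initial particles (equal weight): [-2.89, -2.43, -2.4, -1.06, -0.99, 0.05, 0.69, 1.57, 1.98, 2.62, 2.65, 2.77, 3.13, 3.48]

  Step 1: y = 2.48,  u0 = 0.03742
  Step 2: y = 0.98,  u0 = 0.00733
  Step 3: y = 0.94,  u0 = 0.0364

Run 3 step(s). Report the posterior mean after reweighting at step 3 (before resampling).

step 1: w=[0.0000, 0.0000, 0.0000, 0.0003, 0.0004, 0.0080, 0.0318, 0.1070, 0.1437, 0.1617, 0.1609, 0.1564, 0.1316, 0.0980]  mean=2.5110  Neff=7.3182  idx=[6, 7, 8, 8, 9, 9, 10, 10, 10, 11, 11, 12, 12, 13]
step 2: w=[0.1977, 0.1727, 0.1239, 0.1239, 0.0523, 0.0523, 0.0497, 0.0497, 0.0497, 0.0402, 0.0402, 0.0195, 0.0195, 0.0085]  mean=1.9424  Neff=8.5789  idx=[0, 0, 0, 1, 1, 1, 2, 3, 3, 4, 5, 7, 8, 10]
step 3: w=[0.1183, 0.1183, 0.1183, 0.0997, 0.0997, 0.0997, 0.0703, 0.0703, 0.0703, 0.0289, 0.0289, 0.0275, 0.0275, 0.0221]  mean=1.4909  Neff=11.0707  idx=[0, 0, 1, 2, 2, 3, 4, 4, 5, 6, 7, 8, 9, 12]

post_mean = 1.4909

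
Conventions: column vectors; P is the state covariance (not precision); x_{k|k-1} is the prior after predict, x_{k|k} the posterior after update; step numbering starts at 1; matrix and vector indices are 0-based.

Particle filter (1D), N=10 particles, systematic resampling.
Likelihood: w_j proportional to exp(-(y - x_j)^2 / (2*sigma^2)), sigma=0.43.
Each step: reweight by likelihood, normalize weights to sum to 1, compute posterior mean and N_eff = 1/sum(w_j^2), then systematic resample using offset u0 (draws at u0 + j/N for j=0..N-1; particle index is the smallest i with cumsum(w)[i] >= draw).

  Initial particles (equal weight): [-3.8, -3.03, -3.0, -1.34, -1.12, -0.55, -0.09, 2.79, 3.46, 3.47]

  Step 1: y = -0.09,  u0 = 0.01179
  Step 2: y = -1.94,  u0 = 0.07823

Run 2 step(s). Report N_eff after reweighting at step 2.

step 1: w=[0.0000, 0.0000, 0.0000, 0.0089, 0.0347, 0.3450, 0.6114, 0.0000, 0.0000, 0.0000]  mean=-0.2956  Neff=2.0240  idx=[4, 5, 5, 5, 6, 6, 6, 6, 6, 6]
step 2: w=[0.9066, 0.0301, 0.0301, 0.0301, 0.0005, 0.0005, 0.0005, 0.0005, 0.0005, 0.0005]  mean=-1.0653  Neff=1.2126  idx=[0, 0, 0, 0, 0, 0, 0, 0, 0, 3]

N_eff = 1.2126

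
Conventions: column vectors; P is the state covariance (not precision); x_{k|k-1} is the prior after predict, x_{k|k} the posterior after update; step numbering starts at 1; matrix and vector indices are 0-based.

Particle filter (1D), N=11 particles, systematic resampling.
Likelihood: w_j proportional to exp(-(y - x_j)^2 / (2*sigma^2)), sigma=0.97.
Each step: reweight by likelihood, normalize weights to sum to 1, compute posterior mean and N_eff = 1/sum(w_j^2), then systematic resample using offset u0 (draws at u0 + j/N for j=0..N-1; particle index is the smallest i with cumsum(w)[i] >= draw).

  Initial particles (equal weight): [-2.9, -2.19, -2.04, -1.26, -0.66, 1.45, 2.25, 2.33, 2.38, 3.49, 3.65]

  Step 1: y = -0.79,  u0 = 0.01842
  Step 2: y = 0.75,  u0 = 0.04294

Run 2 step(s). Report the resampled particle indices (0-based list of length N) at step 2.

step 1: w=[0.0329, 0.1238, 0.1529, 0.3120, 0.3477, 0.0244, 0.0026, 0.0020, 0.0017, 0.0000, 0.0000]  mean=-1.2513  Neff=3.8666  idx=[0, 1, 2, 2, 3, 3, 3, 4, 4, 4, 4]
step 2: w=[0.0005, 0.0057, 0.0090, 0.0090, 0.0655, 0.0655, 0.0655, 0.1949, 0.1949, 0.1949, 0.1949]  mean=-0.8123  Neff=6.0622  idx=[4, 5, 7, 7, 7, 8, 8, 9, 9, 10, 10]

resampled_idx = [4, 5, 7, 7, 7, 8, 8, 9, 9, 10, 10]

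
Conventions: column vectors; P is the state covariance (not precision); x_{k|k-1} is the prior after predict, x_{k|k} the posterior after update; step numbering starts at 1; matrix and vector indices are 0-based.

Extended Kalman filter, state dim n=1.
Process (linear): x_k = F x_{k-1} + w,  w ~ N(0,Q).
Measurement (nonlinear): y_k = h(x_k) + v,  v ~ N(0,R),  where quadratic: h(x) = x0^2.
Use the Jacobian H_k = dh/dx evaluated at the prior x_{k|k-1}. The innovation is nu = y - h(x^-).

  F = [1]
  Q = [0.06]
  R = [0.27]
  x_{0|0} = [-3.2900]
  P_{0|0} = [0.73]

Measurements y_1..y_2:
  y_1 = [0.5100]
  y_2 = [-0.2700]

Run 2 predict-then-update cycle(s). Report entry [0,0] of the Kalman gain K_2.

K[0,0] = -0.2153

step 1: x^-=[-3.2900]  P^-=[0.7900]  H_jac=[-6.5800]  S=[34.4742]  K=[-0.1508]  nu=[-10.3141]  x^+=[-1.7348]  P^+=[0.0062]
step 2: x^-=[-1.7348]  P^-=[0.0662]  H_jac=[-3.4696]  S=[1.0668]  K=[-0.2153]  nu=[-3.2795]  x^+=[-1.0288]  P^+=[0.0168]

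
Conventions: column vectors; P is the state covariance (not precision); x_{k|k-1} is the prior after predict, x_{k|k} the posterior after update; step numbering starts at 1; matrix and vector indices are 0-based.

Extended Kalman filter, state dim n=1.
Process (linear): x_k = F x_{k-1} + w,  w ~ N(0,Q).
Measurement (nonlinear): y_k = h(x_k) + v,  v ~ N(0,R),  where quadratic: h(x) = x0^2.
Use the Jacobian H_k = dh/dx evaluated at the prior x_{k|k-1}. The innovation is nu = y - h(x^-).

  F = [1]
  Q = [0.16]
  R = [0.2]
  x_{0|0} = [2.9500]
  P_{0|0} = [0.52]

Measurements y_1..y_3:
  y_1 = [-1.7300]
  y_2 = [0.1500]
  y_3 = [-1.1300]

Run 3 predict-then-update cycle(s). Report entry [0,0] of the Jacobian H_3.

H_jac[0,0] = 1.5084

step 1: x^-=[2.9500]  P^-=[0.6800]  H_jac=[5.9000]  S=[23.8708]  K=[0.1681]  nu=[-10.4325]  x^+=[1.1966]  P^+=[0.0057]
step 2: x^-=[1.1966]  P^-=[0.1657]  H_jac=[2.3932]  S=[1.1490]  K=[0.3451]  nu=[-1.2818]  x^+=[0.7542]  P^+=[0.0288]
step 3: x^-=[0.7542]  P^-=[0.1888]  H_jac=[1.5084]  S=[0.6297]  K=[0.4524]  nu=[-1.6988]  x^+=[-0.0143]  P^+=[0.0600]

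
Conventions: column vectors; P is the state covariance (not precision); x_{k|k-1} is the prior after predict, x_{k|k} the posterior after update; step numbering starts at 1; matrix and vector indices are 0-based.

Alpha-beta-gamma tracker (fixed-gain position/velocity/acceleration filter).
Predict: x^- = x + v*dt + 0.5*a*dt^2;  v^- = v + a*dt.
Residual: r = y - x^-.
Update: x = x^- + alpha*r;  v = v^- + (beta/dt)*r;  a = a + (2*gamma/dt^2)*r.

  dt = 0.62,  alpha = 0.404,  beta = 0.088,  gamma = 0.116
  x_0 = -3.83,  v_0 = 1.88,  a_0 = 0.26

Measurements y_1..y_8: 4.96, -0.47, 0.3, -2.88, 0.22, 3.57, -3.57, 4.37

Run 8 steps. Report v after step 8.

v_post = -13.6131

step 1: x_pred=-2.6144  r=7.5744  x^+=0.4456  v^+=3.1163  a^+=4.8315
step 2: x_pred=3.3063  r=-3.7763  x^+=1.7807  v^+=5.5758  a^+=2.5523
step 3: x_pred=5.7282  r=-5.4282  x^+=3.5352  v^+=6.3877  a^+=-0.7239
step 4: x_pred=7.3565  r=-10.2365  x^+=3.2210  v^+=4.4860  a^+=-6.9020
step 5: x_pred=4.6757  r=-4.4557  x^+=2.8756  v^+=-0.4256  a^+=-9.5912
step 6: x_pred=0.7683  r=2.8017  x^+=1.9002  v^+=-5.9745  a^+=-7.9003
step 7: x_pred=-3.3224  r=-0.2476  x^+=-3.4224  v^+=-10.9078  a^+=-8.0497
step 8: x_pred=-11.7324  r=16.1024  x^+=-5.2270  v^+=-13.6131  a^+=1.6687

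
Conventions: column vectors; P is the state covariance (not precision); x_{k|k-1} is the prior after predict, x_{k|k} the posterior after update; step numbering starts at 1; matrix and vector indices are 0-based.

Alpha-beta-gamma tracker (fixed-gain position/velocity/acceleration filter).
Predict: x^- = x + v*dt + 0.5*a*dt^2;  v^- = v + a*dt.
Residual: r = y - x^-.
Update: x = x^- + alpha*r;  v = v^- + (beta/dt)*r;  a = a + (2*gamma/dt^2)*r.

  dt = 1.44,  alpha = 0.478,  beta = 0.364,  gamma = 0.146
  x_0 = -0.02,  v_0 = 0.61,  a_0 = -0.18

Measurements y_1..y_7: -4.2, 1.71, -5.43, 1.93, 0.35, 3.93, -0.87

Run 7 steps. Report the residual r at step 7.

step 1: x_pred=0.6718  r=-4.8718  x^+=-1.6569  v^+=-0.8807  a^+=-0.8660
step 2: x_pred=-3.8230  r=5.5330  x^+=-1.1782  v^+=-0.7291  a^+=-0.0869
step 3: x_pred=-2.3183  r=-3.1117  x^+=-3.8057  v^+=-1.6408  a^+=-0.5251
step 4: x_pred=-6.7129  r=8.6429  x^+=-2.5816  v^+=-0.2122  a^+=0.6920
step 5: x_pred=-2.1697  r=2.5197  x^+=-0.9653  v^+=1.4212  a^+=1.0468
step 6: x_pred=2.1666  r=1.7634  x^+=3.0095  v^+=3.3744  a^+=1.2951
step 7: x_pred=9.2114  r=-10.0814  x^+=4.3925  v^+=2.6910  a^+=-0.1245

resid = -10.0814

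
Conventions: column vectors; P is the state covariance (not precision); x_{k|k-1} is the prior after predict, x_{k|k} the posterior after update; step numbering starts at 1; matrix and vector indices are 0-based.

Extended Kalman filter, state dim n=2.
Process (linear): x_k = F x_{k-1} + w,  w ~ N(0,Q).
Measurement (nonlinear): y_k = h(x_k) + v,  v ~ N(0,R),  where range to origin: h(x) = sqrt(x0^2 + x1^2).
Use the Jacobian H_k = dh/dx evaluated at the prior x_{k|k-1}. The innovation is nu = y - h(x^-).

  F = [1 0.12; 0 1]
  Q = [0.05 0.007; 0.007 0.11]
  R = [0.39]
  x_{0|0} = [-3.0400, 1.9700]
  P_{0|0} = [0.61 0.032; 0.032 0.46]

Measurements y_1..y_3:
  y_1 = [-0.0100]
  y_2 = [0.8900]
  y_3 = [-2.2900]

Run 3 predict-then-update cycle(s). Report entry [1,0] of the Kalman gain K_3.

K[1,0] = 0.3499

step 1: x^-=[-2.8036, 1.9700]  P^-=[0.6743 0.0942; 0.0942 0.5700]  H_jac=[-0.8182 0.5749]  S=[0.9412]  K=[-0.5286; 0.2663]  nu=[-3.4365]  x^+=[-0.9869, 1.0549]  P^+=[0.4113 0.2267; 0.2267 0.5033]
step 2: x^-=[-0.8603, 1.0549]  P^-=[0.5229 0.2941; 0.2941 0.6133]  H_jac=[-0.6320 0.7750]  S=[0.6791]  K=[-0.1511; 0.4261]  nu=[-0.4712]  x^+=[-0.7891, 0.8541]  P^+=[0.5074 0.3378; 0.3378 0.4899]
step 3: x^-=[-0.6866, 0.8541]  P^-=[0.6456 0.4036; 0.4036 0.5999]  H_jac=[-0.6266 0.7794]  S=[0.6137]  K=[-0.1465; 0.3499]  nu=[-3.3859]  x^+=[-0.1905, -0.3305]  P^+=[0.6324 0.4351; 0.4351 0.5248]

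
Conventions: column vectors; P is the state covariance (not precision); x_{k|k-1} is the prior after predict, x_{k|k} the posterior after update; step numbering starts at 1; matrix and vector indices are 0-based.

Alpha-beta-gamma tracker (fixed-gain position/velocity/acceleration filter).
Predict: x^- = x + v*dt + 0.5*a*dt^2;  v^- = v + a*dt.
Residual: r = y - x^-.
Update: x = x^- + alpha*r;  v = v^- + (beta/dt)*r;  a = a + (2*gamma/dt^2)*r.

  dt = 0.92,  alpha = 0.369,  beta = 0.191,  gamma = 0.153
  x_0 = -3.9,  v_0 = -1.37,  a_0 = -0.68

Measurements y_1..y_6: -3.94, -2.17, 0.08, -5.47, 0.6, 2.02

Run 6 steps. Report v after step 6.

v_post = 4.9036

step 1: x_pred=-5.4482  r=1.5082  x^+=-4.8917  v^+=-1.6825  a^+=-0.1347
step 2: x_pred=-6.4966  r=4.3266  x^+=-4.9001  v^+=-0.9082  a^+=1.4294
step 3: x_pred=-5.1307  r=5.2107  x^+=-3.2079  v^+=1.4887  a^+=3.3133
step 4: x_pred=-0.4362  r=-5.0338  x^+=-2.2937  v^+=3.4918  a^+=1.4934
step 5: x_pred=1.5508  r=-0.9508  x^+=1.1999  v^+=4.6683  a^+=1.1497
step 6: x_pred=5.9814  r=-3.9614  x^+=4.5196  v^+=4.9036  a^+=-0.2825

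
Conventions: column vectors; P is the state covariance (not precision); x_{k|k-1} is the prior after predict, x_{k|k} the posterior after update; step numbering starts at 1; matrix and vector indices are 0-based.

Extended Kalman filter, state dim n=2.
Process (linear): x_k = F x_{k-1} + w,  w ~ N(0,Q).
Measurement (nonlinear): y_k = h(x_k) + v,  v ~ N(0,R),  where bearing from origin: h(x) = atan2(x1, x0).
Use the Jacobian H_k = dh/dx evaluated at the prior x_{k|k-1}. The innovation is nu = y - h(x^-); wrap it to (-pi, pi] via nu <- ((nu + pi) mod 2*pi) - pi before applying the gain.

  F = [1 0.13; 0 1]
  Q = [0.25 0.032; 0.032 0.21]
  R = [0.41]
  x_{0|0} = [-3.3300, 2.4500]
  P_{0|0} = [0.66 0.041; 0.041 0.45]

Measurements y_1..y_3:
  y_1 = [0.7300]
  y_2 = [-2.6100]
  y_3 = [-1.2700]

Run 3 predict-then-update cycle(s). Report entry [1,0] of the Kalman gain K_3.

step 1: x^-=[-3.0115, 2.4500]  P^-=[0.9283 0.1315; 0.1315 0.6600]  H_jac=[-0.1626 -0.1998]  S=[0.4694]  K=[-0.3774; -0.3265]  nu=[-1.7286]  x^+=[-2.3591, 3.0144]  P^+=[0.8614 0.0737; 0.0737 0.6100]
step 2: x^-=[-1.9672, 3.0144]  P^-=[1.1409 0.1850; 0.1850 0.8200]  H_jac=[-0.2327 -0.1518]  S=[0.5037]  K=[-0.5827; -0.3326]  nu=[1.5242]  x^+=[-2.8553, 2.5074]  P^+=[0.9698 0.0873; 0.0873 0.7642]
step 3: x^-=[-2.5293, 2.5074]  P^-=[1.2555 0.2187; 0.2187 0.9742]  H_jac=[-0.1977 -0.1994]  S=[0.5150]  K=[-0.5665; -0.4611]  nu=[2.6526]  x^+=[-4.0321, 1.2842]  P^+=[1.0902 0.0841; 0.0841 0.8647]

K[1,0] = -0.4611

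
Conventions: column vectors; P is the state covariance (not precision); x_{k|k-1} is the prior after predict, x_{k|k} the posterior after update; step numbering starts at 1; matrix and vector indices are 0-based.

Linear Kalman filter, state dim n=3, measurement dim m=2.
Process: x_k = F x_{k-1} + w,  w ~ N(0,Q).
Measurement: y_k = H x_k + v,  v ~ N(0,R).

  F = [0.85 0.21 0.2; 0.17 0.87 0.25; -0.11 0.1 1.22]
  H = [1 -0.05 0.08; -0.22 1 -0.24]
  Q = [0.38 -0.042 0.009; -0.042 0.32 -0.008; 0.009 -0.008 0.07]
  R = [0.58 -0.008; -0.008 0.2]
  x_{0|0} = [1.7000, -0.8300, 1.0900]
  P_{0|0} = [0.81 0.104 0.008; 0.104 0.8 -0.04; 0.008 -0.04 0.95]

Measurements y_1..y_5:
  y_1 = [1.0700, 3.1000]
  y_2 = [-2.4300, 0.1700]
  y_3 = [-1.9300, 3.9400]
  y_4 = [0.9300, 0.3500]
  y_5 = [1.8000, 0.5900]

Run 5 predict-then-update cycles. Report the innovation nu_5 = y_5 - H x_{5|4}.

step 1: x^-=[1.4887, -0.1606, 1.0598]  P^-=[1.0750 0.3422 0.1854; 0.3422 1.0223 0.2860; 0.1854 0.2860 1.4876]  S=[1.6602 0.0004; 0.0004 1.0918]  K=[0.6461 0.0559; 0.1889 0.8045; 0.1747 -0.1025]  nu=[-0.5115, 3.8425]  x^+=[1.3729, 2.8341, 0.5767]  P^+=[0.3785 0.0903 0.0042; 0.0903 0.2563 0.3211; 0.0042 0.3211 1.4254]
step 2: x^-=[1.8775, 2.8432, 0.8360]  P^-=[0.7824 0.2745 0.4253; 0.2745 0.7808 0.7845; 0.4253 0.7845 2.2740]  S=[1.4132 -0.0227; -0.0227 0.6972]  K=[0.5683 0.0189; 0.2234 0.7705; 0.4055 0.2214]  nu=[-4.2322, -2.0595]  x^+=[-0.5667, 0.3109, -1.3362]  P^+=[0.3262 0.0950 0.0998; 0.0950 0.3042 0.5458; 0.0998 0.5458 2.0115]
step 3: x^-=[-0.6836, -0.1599, -1.5367]  P^-=[0.8232 0.3831 0.7336; 0.3831 0.9594 1.2293; 0.7336 1.2293 3.1752]  S=[1.4952 0.0134; 0.0134 0.7009]  K=[0.5768 0.0260; 0.2826 0.8221; 0.6156 0.4245]  nu=[-1.1314, 3.5807]  x^+=[-1.2432, 2.4642, -0.7131]  P^+=[0.3249 0.1180 0.1914; 0.1180 0.3600 0.7162; 0.1914 0.7162 2.4753]
step 4: x^-=[-0.6819, 1.7542, -0.4868]  P^-=[0.8970 0.4954 0.9896; 0.4954 1.1193 1.5754; 0.9896 1.5754 3.8825]  S=[1.6009 0.0550; 0.0550 0.7167]  K=[0.5930 0.0390; 0.3238 0.8573; 0.7445 0.5371]  nu=[1.7385, -1.6711]  x^+=[0.2839, 0.8845, -0.0900]  P^+=[0.3305 0.1354 0.2487; 0.1354 0.3942 0.8148; 0.2487 0.8148 2.7444]
step 5: x^-=[0.4091, 0.7953, -0.0526]  P^-=[0.9473 0.5659 1.1419; 0.5659 1.2151 1.7765; 1.1419 1.7765 4.2918]  S=[1.6697 0.0818; 0.0818 0.7271]  K=[0.6028 0.0469; 0.3448 0.8748; 0.8074 0.5903]  nu=[1.4349, -0.1279]  x^+=[1.2681, 1.1781, 1.0304]  P^+=[0.3343 0.1446 0.2769; 0.1446 0.4108 0.8618; 0.2769 0.8618 2.8720]

innov = [1.4349, -0.1279]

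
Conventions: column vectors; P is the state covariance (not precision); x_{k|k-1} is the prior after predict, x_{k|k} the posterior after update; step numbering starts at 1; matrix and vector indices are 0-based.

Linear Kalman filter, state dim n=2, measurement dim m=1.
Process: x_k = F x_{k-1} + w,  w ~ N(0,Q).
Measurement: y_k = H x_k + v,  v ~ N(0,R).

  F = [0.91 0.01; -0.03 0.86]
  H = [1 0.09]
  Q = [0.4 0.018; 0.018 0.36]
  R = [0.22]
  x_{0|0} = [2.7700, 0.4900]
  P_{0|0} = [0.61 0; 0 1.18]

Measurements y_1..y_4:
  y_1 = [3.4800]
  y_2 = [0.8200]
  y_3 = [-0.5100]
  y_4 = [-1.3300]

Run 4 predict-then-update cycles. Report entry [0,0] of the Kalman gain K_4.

K[0,0] = 0.7004

step 1: x^-=[2.5256, 0.3383]  P^-=[0.9053 0.0115; 0.0115 1.2333]  S=[1.1373]  K=[0.7969; 0.1077]  nu=[0.9240]  x^+=[3.2619, 0.4378]  P^+=[0.1831 -0.0861; -0.0861 1.2201]
step 2: x^-=[2.9727, 0.2787]  P^-=[0.5501 -0.0439; -0.0439 1.2670]  S=[0.7725]  K=[0.7070; 0.0908]  nu=[-2.1778]  x^+=[1.4329, 0.0809]  P^+=[0.1640 -0.0935; -0.0935 1.2606]
step 3: x^-=[1.3048, 0.0266]  P^-=[0.5342 -0.0488; -0.0488 1.2973]  S=[0.7559]  K=[0.7009; 0.0900]  nu=[-1.8172]  x^+=[0.0312, -0.1369]  P^+=[0.1629 -0.0964; -0.0964 1.2912]
step 4: x^-=[0.0270, -0.1187]  P^-=[0.5332 -0.0508; -0.0508 1.3201]  S=[0.7548]  K=[0.7004; 0.0901]  nu=[-1.3463]  x^+=[-0.9160, -0.2400]  P^+=[0.1630 -0.0984; -0.0984 1.3140]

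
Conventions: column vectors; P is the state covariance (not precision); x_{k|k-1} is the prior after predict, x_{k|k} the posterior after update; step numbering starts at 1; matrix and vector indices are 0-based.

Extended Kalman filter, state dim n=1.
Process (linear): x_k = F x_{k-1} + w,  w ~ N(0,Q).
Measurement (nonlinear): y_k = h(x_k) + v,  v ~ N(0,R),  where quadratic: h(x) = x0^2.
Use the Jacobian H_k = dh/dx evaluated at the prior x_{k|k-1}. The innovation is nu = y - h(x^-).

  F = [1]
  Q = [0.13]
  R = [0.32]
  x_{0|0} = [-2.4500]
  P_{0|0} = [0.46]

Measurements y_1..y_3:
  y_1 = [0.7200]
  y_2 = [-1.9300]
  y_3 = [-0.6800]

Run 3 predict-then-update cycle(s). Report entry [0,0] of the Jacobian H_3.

step 1: x^-=[-2.4500]  P^-=[0.5900]  H_jac=[-4.9000]  S=[14.4859]  K=[-0.1996]  nu=[-5.2825]  x^+=[-1.3958]  P^+=[0.0130]
step 2: x^-=[-1.3958]  P^-=[0.1430]  H_jac=[-2.7915]  S=[1.4346]  K=[-0.2783]  nu=[-3.8781]  x^+=[-0.3164]  P^+=[0.0319]
step 3: x^-=[-0.3164]  P^-=[0.1619]  H_jac=[-0.6328]  S=[0.3848]  K=[-0.2662]  nu=[-0.7801]  x^+=[-0.1087]  P^+=[0.1346]

H_jac[0,0] = -0.6328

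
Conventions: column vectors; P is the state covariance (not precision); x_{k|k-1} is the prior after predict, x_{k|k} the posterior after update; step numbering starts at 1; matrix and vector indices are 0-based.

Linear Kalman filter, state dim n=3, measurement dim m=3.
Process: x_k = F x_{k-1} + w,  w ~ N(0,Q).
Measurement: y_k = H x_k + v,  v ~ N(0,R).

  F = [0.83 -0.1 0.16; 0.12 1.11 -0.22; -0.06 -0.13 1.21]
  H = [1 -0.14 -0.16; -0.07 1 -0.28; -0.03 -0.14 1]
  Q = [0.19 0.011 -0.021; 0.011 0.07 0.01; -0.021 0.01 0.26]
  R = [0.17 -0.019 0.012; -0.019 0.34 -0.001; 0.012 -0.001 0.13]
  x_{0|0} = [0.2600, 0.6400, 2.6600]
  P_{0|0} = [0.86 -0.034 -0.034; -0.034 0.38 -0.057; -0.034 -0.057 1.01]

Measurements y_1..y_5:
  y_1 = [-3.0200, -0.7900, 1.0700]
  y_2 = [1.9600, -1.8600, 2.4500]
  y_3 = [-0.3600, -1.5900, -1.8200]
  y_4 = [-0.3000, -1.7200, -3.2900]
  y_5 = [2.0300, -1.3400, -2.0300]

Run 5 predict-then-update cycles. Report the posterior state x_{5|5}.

x_post = [0.5376, -1.7098, -2.5425]

step 1: x^-=[0.5774, 0.1564, 3.1198]  P^-=[0.8105 -0.0178 0.1144; -0.0178 0.6200 -0.4007; 0.1144 -0.4007 1.7706]  S=[0.9885 -0.0836 -0.1190; -0.0836 1.3342 -1.0049; -0.1190 -1.0049 2.0187]  K=[0.8253 0.0688 0.1287; 0.0155 0.5915 0.0542; -0.0050 0.0030 0.9044]  nu=[-3.0763, -0.0324, -2.0106]  x^+=[-2.2226, -0.0195, 1.3167]  P^+=[0.1500 0.0279 0.0350; 0.0279 0.2132 0.0373; 0.0350 0.0373 0.1238]
step 2: x^-=[-1.6322, -0.5781, 1.7292]  P^-=[0.3021 0.0250 0.0249; 0.0250 0.3282 -0.0004; 0.0249 -0.0004 0.4290]  S=[0.4746 -0.0483 -0.0376; -0.0483 0.7009 -0.1688; -0.0376 -0.1688 0.5645]  K=[0.6333 0.0588 0.0817; 0.0098 0.4812 0.0612; -0.0313 0.0062 0.7585]  nu=[3.7879, -0.9120, 0.5909]  x^+=[0.7615, -0.9436, 2.0531]  P^+=[0.1147 0.0229 0.0248; 0.0229 0.1741 0.0327; 0.0248 0.0327 0.1035]
step 3: x^-=[1.0549, -1.4077, 2.5612]  P^-=[0.2752 0.0227 0.0133; 0.0227 0.2800 0.0033; 0.0133 0.0033 0.4014]  S=[0.4505 -0.0405 -0.0451; -0.0405 0.6483 -0.1498; -0.0451 -0.1498 0.5356]  K=[0.6109 0.0539 0.0700; 0.0075 0.4414 0.0559; -0.0396 -0.0001 0.7445]  nu=[-1.2022, 0.6087, -4.5467]  x^+=[0.0349, -1.4021, -0.7762]  P^+=[0.1102 0.0207 0.0226; 0.0207 0.1597 0.0299; 0.0226 0.0299 0.1012]
step 4: x^-=[0.0450, -1.3814, -0.7590]  P^-=[0.2717 0.0218 0.0113; 0.0218 0.2630 0.0021; 0.0113 0.0021 0.3989]  S=[0.4474 -0.0383 -0.0467; -0.0383 0.6318 -0.1479; -0.0467 -0.1479 0.5332]  K=[0.6079 0.0521 0.0678; 0.0075 0.4256 0.0524; -0.0409 -0.0034 0.7424]  nu=[-0.6598, -0.5480, -2.7230]  x^+=[-0.5693, -1.7622, -2.7517]  P^+=[0.1095 0.0199 0.0221; 0.0199 0.1539 0.0286; 0.0221 0.0286 0.1007]
step 5: x^-=[-0.7366, -1.4190, -3.0663]  P^-=[0.2712 0.0215 0.0110; 0.0215 0.2563 0.0013; 0.0110 0.0013 0.3985]  S=[0.4470 -0.0374 -0.0469; -0.0374 0.6255 -0.1476; -0.0469 -0.1476 0.5329]  K=[0.6075 0.0513 0.0674; 0.0078 0.4191 0.0507; -0.0410 -0.0049 0.7418]  nu=[2.0773, -0.8311, 0.8155]  x^+=[0.5376, -1.7098, -2.5425]  P^+=[0.1094 0.0197 0.0220; 0.0197 0.1515 0.0281; 0.0220 0.0281 0.1005]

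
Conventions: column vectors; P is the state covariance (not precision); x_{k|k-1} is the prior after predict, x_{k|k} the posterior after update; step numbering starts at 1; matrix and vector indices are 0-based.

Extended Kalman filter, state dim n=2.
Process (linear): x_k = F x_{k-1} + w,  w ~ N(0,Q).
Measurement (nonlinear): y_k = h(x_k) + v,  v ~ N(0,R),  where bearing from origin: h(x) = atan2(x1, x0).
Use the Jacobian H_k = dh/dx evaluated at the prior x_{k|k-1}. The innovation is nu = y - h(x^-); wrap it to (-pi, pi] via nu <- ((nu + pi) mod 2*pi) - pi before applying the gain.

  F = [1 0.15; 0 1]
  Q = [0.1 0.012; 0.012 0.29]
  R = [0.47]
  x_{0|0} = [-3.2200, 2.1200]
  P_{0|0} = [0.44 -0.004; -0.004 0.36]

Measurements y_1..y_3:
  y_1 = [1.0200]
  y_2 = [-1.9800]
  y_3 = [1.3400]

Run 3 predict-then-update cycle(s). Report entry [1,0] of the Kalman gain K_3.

K[1,0] = -0.5516

step 1: x^-=[-2.9020, 2.1200]  P^-=[0.5469 0.0620; 0.0620 0.6500]  H_jac=[-0.1641 -0.2247]  S=[0.5221]  K=[-0.1986; -0.2992]  nu=[-1.4907]  x^+=[-2.6059, 2.5660]  P^+=[0.5263 0.0310; 0.0310 0.6033]
step 2: x^-=[-2.2210, 2.5660]  P^-=[0.6492 0.1335; 0.1335 0.8933]  H_jac=[-0.2228 -0.1928]  S=[0.5469]  K=[-0.3115; -0.3693]  nu=[2.0189]  x^+=[-2.8500, 1.8204]  P^+=[0.5961 0.0705; 0.0705 0.8187]
step 3: x^-=[-2.5769, 1.8204]  P^-=[0.7357 0.2053; 0.2053 1.1087]  H_jac=[-0.1829 -0.2589]  S=[0.5883]  K=[-0.3190; -0.5516]  nu=[-1.1866]  x^+=[-2.1984, 2.4749]  P^+=[0.6758 0.1018; 0.1018 0.9296]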